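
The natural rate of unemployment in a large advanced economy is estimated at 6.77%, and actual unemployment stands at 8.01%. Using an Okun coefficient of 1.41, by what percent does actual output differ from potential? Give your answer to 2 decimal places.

The unemployment gap is 8.01 - 6.77 = 1.24 percentage points.
Okun's law gives an output gap of -1.41 × 1.24 = -1.7484%, i.e. 1.75% below potential.

-1.75%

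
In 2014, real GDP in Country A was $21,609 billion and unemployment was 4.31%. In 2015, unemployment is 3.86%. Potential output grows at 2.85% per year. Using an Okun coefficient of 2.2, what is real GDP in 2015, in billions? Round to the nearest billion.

$22,439 billion

Δu = 3.86 - 4.31 = -0.45 points.
Okun's law (growth form): g_Y = g_Y* - β × Δu = 2.85 - 2.2 × (-0.45) = 2.85 + 0.99 = 3.84%.
Real GDP in the next year = 21609 × (1 + 3.84/100) = 21609 × 1.0384 ≈ 22439 billion.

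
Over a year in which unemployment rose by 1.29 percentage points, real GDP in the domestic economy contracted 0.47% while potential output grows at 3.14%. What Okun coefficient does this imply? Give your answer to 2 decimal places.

Growth form: g_Y = g_Y* - β × Δu, so β = (g_Y* - g_Y)/Δu.
β = (3.14 + 0.47)/1.29 = 3.61/1.29 = 2.80.

β ≈ 2.80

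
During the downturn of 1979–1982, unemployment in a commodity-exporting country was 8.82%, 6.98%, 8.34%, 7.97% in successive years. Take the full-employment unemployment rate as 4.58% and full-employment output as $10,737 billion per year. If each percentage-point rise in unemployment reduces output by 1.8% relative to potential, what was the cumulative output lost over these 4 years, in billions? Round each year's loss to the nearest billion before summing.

$2,665 billion

Year 1979: gap = -1.8 × (8.82 - 4.58) = -7.632%, loss ≈ 10737 × 7.632/100 ≈ 819.
Year 1980: gap = -1.8 × (6.98 - 4.58) = -4.32%, loss ≈ 10737 × 4.32/100 ≈ 464.
Year 1981: gap = -1.8 × (8.34 - 4.58) = -6.768%, loss ≈ 10737 × 6.768/100 ≈ 727.
Year 1982: gap = -1.8 × (7.97 - 4.58) = -6.102%, loss ≈ 10737 × 6.102/100 ≈ 655.
Total lost output = 819 + 464 + 727 + 655 = 2665 billion.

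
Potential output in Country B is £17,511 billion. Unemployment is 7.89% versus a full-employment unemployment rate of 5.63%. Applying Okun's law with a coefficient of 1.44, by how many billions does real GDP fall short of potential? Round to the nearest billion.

Output gap = -1.44 × (7.89 - 5.63) = -1.44 × 2.26 = -3.2544%.
Actual GDP ≈ 17511 × 0.967456 ≈ 16941 billion, so the shortfall is 17511 - 16941 = 570 billion.

£570 billion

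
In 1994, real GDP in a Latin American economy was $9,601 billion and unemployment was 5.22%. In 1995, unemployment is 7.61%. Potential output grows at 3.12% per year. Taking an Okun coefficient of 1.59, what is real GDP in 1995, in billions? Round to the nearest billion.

Δu = 7.61 - 5.22 = 2.39 points.
Okun's law (growth form): g_Y = g_Y* - β × Δu = 3.12 - 1.59 × (2.39) = 3.12 - 3.8001 = -0.6801%.
Real GDP in the next year = 9601 × (1 - 0.6801/100) = 9601 × 0.993199 ≈ 9536 billion.

$9,536 billion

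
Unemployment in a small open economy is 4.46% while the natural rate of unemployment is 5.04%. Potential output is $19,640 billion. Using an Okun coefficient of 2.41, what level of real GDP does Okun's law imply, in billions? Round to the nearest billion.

Unemployment gap = 4.46 - 5.04 = -0.58 points, so the output gap is -2.41 × (-0.58) = 1.3978%.
Actual GDP = 19640 × (1 + 1.3978/100) = 19640 × 1.013978 ≈ 19915 billion.

$19,915 billion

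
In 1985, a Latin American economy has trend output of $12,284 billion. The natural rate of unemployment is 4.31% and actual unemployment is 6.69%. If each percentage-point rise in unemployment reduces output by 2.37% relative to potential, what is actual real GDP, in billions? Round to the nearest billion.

$11,591 billion

Unemployment gap = 6.69 - 4.31 = 2.38 points, so the output gap is -2.37 × 2.38 = -5.6406%.
Actual GDP = 12284 × (1 - 5.6406/100) = 12284 × 0.943594 ≈ 11591 billion.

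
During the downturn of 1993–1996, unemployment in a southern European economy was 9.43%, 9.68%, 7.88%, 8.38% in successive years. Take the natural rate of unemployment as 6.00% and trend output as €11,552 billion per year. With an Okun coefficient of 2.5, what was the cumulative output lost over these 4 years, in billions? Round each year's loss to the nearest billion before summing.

Year 1993: gap = -2.5 × (9.43 - 6) = -8.575%, loss ≈ 11552 × 8.575/100 ≈ 991.
Year 1994: gap = -2.5 × (9.68 - 6) = -9.2%, loss ≈ 11552 × 9.2/100 ≈ 1063.
Year 1995: gap = -2.5 × (7.88 - 6) = -4.7%, loss ≈ 11552 × 4.7/100 ≈ 543.
Year 1996: gap = -2.5 × (8.38 - 6) = -5.95%, loss ≈ 11552 × 5.95/100 ≈ 687.
Total lost output = 991 + 1063 + 543 + 687 = 3284 billion.

€3,284 billion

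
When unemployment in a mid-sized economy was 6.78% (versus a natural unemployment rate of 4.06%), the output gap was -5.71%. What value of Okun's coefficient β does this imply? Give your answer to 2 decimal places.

β ≈ 2.10

Okun's law: output gap = -β × (u - u*).
-5.71 = -β × (6.78 - 4.06) = -β × 2.72, so β = 5.71/2.72 = 2.10.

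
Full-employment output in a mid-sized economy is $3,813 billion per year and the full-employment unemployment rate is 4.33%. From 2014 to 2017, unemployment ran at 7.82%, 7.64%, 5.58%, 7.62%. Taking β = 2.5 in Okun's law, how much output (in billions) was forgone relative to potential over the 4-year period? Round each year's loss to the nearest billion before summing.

Year 2014: gap = -2.5 × (7.82 - 4.33) = -8.725%, loss ≈ 3813 × 8.725/100 ≈ 333.
Year 2015: gap = -2.5 × (7.64 - 4.33) = -8.275%, loss ≈ 3813 × 8.275/100 ≈ 316.
Year 2016: gap = -2.5 × (5.58 - 4.33) = -3.125%, loss ≈ 3813 × 3.125/100 ≈ 119.
Year 2017: gap = -2.5 × (7.62 - 4.33) = -8.225%, loss ≈ 3813 × 8.225/100 ≈ 314.
Total lost output = 333 + 316 + 119 + 314 = 1082 billion.

$1,082 billion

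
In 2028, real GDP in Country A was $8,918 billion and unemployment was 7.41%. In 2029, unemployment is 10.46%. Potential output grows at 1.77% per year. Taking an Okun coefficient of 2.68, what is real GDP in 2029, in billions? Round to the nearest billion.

Δu = 10.46 - 7.41 = 3.05 points.
Okun's law (growth form): g_Y = g_Y* - β × Δu = 1.77 - 2.68 × (3.05) = 1.77 - 8.174 = -6.404%.
Real GDP in the next year = 8918 × (1 - 6.404/100) = 8918 × 0.93596 ≈ 8347 billion.

$8,347 billion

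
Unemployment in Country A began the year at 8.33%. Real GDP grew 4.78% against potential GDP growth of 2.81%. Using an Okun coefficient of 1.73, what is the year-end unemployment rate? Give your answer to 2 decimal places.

Growth-rate Okun's law: g_Y = g_Y* - β × Δu, so Δu = (g_Y* - g_Y)/β.
Δu = (2.81 - 4.78)/1.73 = -1.97/1.73 = -1.14 percentage points.
Year-end unemployment = 8.33 - 1.14 = 7.19%.

7.19%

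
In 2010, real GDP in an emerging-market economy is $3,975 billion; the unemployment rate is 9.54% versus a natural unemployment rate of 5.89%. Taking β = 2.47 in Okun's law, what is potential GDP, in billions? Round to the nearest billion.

Unemployment gap = 9.54 - 5.89 = 3.65 points, so output gap = -2.47 × 3.65 = -9.0155%.
Since Y = Y* × (1 + gap/100), Y* = 3975/0.909845 ≈ 4369 billion.

$4,369 billion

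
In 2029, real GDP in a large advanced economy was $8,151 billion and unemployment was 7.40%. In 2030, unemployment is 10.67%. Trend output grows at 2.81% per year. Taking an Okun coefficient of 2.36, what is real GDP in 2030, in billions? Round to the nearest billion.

Δu = 10.67 - 7.4 = 3.27 points.
Okun's law (growth form): g_Y = g_Y* - β × Δu = 2.81 - 2.36 × (3.27) = 2.81 - 7.7172 = -4.9072%.
Real GDP in the next year = 8151 × (1 - 4.9072/100) = 8151 × 0.950928 ≈ 7751 billion.

$7,751 billion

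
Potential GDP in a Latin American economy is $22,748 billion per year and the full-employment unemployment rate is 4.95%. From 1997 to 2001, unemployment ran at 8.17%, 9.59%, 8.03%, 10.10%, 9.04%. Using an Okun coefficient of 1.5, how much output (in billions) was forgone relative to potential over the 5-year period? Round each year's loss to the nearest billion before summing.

$6,886 billion

Year 1997: gap = -1.5 × (8.17 - 4.95) = -4.83%, loss ≈ 22748 × 4.83/100 ≈ 1099.
Year 1998: gap = -1.5 × (9.59 - 4.95) = -6.96%, loss ≈ 22748 × 6.96/100 ≈ 1583.
Year 1999: gap = -1.5 × (8.03 - 4.95) = -4.62%, loss ≈ 22748 × 4.62/100 ≈ 1051.
Year 2000: gap = -1.5 × (10.1 - 4.95) = -7.725%, loss ≈ 22748 × 7.725/100 ≈ 1757.
Year 2001: gap = -1.5 × (9.04 - 4.95) = -6.135%, loss ≈ 22748 × 6.135/100 ≈ 1396.
Total lost output = 1099 + 1583 + 1051 + 1757 + 1396 = 6886 billion.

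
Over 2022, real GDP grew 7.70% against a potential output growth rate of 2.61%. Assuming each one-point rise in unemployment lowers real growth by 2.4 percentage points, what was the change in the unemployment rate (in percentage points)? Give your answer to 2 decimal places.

-2.12 percentage points

Growth-rate Okun's law: g_Y = g_Y* - β × Δu, so Δu = (g_Y* - g_Y)/β.
Δu = (2.61 - 7.7)/2.4 = -5.09/2.4 = -2.12 percentage points.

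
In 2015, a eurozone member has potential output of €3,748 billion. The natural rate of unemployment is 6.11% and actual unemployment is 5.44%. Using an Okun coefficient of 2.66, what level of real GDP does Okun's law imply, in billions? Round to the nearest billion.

Unemployment gap = 5.44 - 6.11 = -0.67 points, so the output gap is -2.66 × (-0.67) = 1.7822%.
Actual GDP = 3748 × (1 + 1.7822/100) = 3748 × 1.017822 ≈ 3815 billion.

€3,815 billion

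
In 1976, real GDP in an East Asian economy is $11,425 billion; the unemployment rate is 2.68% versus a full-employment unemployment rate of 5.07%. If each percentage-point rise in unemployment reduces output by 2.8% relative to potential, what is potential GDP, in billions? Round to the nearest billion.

Unemployment gap = 2.68 - 5.07 = -2.39 points, so output gap = -2.8 × (-2.39) = 6.692%.
Since Y = Y* × (1 + gap/100), Y* = 11425/1.06692 ≈ 10708 billion.

$10,708 billion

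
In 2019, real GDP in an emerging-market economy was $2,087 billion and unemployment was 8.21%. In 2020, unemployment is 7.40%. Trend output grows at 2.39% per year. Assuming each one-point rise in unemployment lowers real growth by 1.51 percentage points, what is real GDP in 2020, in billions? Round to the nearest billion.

Δu = 7.4 - 8.21 = -0.81 points.
Okun's law (growth form): g_Y = g_Y* - β × Δu = 2.39 - 1.51 × (-0.81) = 2.39 + 1.2231 = 3.6131%.
Real GDP in the next year = 2087 × (1 + 3.6131/100) = 2087 × 1.036131 ≈ 2162 billion.

$2,162 billion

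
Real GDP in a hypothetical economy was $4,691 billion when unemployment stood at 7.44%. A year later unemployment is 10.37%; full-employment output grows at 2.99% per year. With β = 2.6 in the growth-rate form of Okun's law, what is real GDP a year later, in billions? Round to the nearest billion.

Δu = 10.37 - 7.44 = 2.93 points.
Okun's law (growth form): g_Y = g_Y* - β × Δu = 2.99 - 2.6 × (2.93) = 2.99 - 7.618 = -4.628%.
Real GDP in the next year = 4691 × (1 - 4.628/100) = 4691 × 0.95372 ≈ 4474 billion.

$4,474 billion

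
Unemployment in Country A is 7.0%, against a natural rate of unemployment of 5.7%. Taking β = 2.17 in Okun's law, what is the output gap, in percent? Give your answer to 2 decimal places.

The unemployment gap is 7 - 5.7 = 1.3 percentage points.
Okun's law gives an output gap of -2.17 × 1.3 = -2.821%, i.e. 2.82% below potential.

-2.82%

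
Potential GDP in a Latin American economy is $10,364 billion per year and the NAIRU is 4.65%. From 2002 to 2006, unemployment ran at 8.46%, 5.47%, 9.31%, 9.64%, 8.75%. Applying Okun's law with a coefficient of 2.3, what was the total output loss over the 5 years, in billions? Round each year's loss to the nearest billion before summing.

$4,380 billion

Year 2002: gap = -2.3 × (8.46 - 4.65) = -8.763%, loss ≈ 10364 × 8.763/100 ≈ 908.
Year 2003: gap = -2.3 × (5.47 - 4.65) = -1.886%, loss ≈ 10364 × 1.886/100 ≈ 195.
Year 2004: gap = -2.3 × (9.31 - 4.65) = -10.718%, loss ≈ 10364 × 10.718/100 ≈ 1111.
Year 2005: gap = -2.3 × (9.64 - 4.65) = -11.477%, loss ≈ 10364 × 11.477/100 ≈ 1189.
Year 2006: gap = -2.3 × (8.75 - 4.65) = -9.43%, loss ≈ 10364 × 9.43/100 ≈ 977.
Total lost output = 908 + 195 + 1111 + 1189 + 977 = 4380 billion.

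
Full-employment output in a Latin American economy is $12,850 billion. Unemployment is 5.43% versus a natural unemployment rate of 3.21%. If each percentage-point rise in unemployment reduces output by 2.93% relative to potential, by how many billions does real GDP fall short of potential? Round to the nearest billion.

Output gap = -2.93 × (5.43 - 3.21) = -2.93 × 2.22 = -6.5046%.
Actual GDP ≈ 12850 × 0.934954 ≈ 12014 billion, so the shortfall is 12850 - 12014 = 836 billion.

$836 billion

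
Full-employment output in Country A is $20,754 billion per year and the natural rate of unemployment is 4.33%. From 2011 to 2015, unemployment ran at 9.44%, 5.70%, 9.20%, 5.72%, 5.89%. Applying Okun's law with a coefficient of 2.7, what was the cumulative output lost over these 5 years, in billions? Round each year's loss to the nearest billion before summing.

Year 2011: gap = -2.7 × (9.44 - 4.33) = -13.797%, loss ≈ 20754 × 13.797/100 ≈ 2863.
Year 2012: gap = -2.7 × (5.7 - 4.33) = -3.699%, loss ≈ 20754 × 3.699/100 ≈ 768.
Year 2013: gap = -2.7 × (9.2 - 4.33) = -13.149%, loss ≈ 20754 × 13.149/100 ≈ 2729.
Year 2014: gap = -2.7 × (5.72 - 4.33) = -3.753%, loss ≈ 20754 × 3.753/100 ≈ 779.
Year 2015: gap = -2.7 × (5.89 - 4.33) = -4.212%, loss ≈ 20754 × 4.212/100 ≈ 874.
Total lost output = 2863 + 768 + 2729 + 779 + 874 = 8013 billion.

$8,013 billion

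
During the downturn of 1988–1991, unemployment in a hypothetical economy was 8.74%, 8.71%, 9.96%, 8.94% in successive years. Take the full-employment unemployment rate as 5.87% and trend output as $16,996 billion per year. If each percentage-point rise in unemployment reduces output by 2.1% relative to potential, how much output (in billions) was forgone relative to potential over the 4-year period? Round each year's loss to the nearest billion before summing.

Year 1988: gap = -2.1 × (8.74 - 5.87) = -6.027%, loss ≈ 16996 × 6.027/100 ≈ 1024.
Year 1989: gap = -2.1 × (8.71 - 5.87) = -5.964%, loss ≈ 16996 × 5.964/100 ≈ 1014.
Year 1990: gap = -2.1 × (9.96 - 5.87) = -8.589%, loss ≈ 16996 × 8.589/100 ≈ 1460.
Year 1991: gap = -2.1 × (8.94 - 5.87) = -6.447%, loss ≈ 16996 × 6.447/100 ≈ 1096.
Total lost output = 1024 + 1014 + 1460 + 1096 = 4594 billion.

$4,594 billion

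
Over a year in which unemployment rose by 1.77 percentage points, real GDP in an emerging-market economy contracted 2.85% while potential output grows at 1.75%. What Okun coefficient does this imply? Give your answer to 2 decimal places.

Growth form: g_Y = g_Y* - β × Δu, so β = (g_Y* - g_Y)/Δu.
β = (1.75 + 2.85)/1.77 = 4.6/1.77 = 2.60.

β ≈ 2.60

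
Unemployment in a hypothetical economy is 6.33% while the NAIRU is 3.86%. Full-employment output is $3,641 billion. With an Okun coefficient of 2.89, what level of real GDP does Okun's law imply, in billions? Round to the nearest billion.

$3,381 billion

Unemployment gap = 6.33 - 3.86 = 2.47 points, so the output gap is -2.89 × 2.47 = -7.1383%.
Actual GDP = 3641 × (1 - 7.1383/100) = 3641 × 0.928617 ≈ 3381 billion.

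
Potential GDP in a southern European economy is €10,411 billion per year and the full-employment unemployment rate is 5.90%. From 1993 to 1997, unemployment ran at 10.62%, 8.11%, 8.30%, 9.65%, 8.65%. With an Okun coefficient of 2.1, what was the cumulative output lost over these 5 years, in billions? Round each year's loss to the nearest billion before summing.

€3,461 billion

Year 1993: gap = -2.1 × (10.62 - 5.9) = -9.912%, loss ≈ 10411 × 9.912/100 ≈ 1032.
Year 1994: gap = -2.1 × (8.11 - 5.9) = -4.641%, loss ≈ 10411 × 4.641/100 ≈ 483.
Year 1995: gap = -2.1 × (8.3 - 5.9) = -5.04%, loss ≈ 10411 × 5.04/100 ≈ 525.
Year 1996: gap = -2.1 × (9.65 - 5.9) = -7.875%, loss ≈ 10411 × 7.875/100 ≈ 820.
Year 1997: gap = -2.1 × (8.65 - 5.9) = -5.775%, loss ≈ 10411 × 5.775/100 ≈ 601.
Total lost output = 1032 + 483 + 525 + 820 + 601 = 3461 billion.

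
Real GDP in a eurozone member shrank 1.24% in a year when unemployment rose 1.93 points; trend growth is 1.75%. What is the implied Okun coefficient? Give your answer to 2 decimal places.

β ≈ 1.55

Growth form: g_Y = g_Y* - β × Δu, so β = (g_Y* - g_Y)/Δu.
β = (1.75 + 1.24)/1.93 = 2.99/1.93 = 1.55.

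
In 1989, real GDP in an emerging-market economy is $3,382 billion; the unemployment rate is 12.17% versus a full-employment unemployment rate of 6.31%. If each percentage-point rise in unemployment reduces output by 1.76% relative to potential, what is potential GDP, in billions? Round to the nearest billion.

Unemployment gap = 12.17 - 6.31 = 5.86 points, so output gap = -1.76 × 5.86 = -10.3136%.
Since Y = Y* × (1 + gap/100), Y* = 3382/0.896864 ≈ 3771 billion.

$3,771 billion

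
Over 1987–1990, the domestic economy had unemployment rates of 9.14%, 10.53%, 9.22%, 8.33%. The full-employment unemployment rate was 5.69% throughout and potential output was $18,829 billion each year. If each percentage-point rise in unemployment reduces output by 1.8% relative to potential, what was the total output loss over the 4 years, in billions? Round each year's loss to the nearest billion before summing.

$4,900 billion

Year 1987: gap = -1.8 × (9.14 - 5.69) = -6.21%, loss ≈ 18829 × 6.21/100 ≈ 1169.
Year 1988: gap = -1.8 × (10.53 - 5.69) = -8.712%, loss ≈ 18829 × 8.712/100 ≈ 1640.
Year 1989: gap = -1.8 × (9.22 - 5.69) = -6.354%, loss ≈ 18829 × 6.354/100 ≈ 1196.
Year 1990: gap = -1.8 × (8.33 - 5.69) = -4.752%, loss ≈ 18829 × 4.752/100 ≈ 895.
Total lost output = 1169 + 1640 + 1196 + 895 = 4900 billion.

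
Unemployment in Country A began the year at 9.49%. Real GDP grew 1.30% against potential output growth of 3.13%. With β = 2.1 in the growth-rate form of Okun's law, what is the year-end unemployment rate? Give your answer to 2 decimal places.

Growth-rate Okun's law: g_Y = g_Y* - β × Δu, so Δu = (g_Y* - g_Y)/β.
Δu = (3.13 - 1.3)/2.1 = 1.83/2.1 = 0.87 percentage points.
Year-end unemployment = 9.49 + 0.87 = 10.36%.

10.36%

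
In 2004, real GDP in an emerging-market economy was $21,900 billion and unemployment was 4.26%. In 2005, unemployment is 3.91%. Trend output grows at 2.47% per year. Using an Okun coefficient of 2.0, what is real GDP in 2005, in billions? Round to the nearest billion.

$22,594 billion

Δu = 3.91 - 4.26 = -0.35 points.
Okun's law (growth form): g_Y = g_Y* - β × Δu = 2.47 - 2.0 × (-0.35) = 2.47 + 0.7 = 3.17%.
Real GDP in the next year = 21900 × (1 + 3.17/100) = 21900 × 1.0317 ≈ 22594 billion.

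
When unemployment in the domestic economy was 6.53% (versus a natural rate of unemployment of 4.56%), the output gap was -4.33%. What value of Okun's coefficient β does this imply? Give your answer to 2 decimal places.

β ≈ 2.20

Okun's law: output gap = -β × (u - u*).
-4.33 = -β × (6.53 - 4.56) = -β × 1.97, so β = 4.33/1.97 = 2.20.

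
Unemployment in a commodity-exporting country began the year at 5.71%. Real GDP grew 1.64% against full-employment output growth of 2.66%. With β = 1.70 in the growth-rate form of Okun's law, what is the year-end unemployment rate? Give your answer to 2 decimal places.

Growth-rate Okun's law: g_Y = g_Y* - β × Δu, so Δu = (g_Y* - g_Y)/β.
Δu = (2.66 - 1.64)/1.70 = 1.02/1.70 = 0.60 percentage points.
Year-end unemployment = 5.71 + 0.6 = 6.31%.

6.31%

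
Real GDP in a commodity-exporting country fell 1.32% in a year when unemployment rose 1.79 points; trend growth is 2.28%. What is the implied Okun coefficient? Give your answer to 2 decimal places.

Growth form: g_Y = g_Y* - β × Δu, so β = (g_Y* - g_Y)/Δu.
β = (2.28 + 1.32)/1.79 = 3.6/1.79 = 2.01.

β ≈ 2.01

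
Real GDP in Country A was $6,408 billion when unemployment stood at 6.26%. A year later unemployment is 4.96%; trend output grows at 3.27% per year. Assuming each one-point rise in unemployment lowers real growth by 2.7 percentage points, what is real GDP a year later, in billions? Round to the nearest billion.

Δu = 4.96 - 6.26 = -1.3 points.
Okun's law (growth form): g_Y = g_Y* - β × Δu = 3.27 - 2.7 × (-1.30) = 3.27 + 3.51 = 6.78%.
Real GDP in the next year = 6408 × (1 + 6.78/100) = 6408 × 1.0678 ≈ 6842 billion.

$6,842 billion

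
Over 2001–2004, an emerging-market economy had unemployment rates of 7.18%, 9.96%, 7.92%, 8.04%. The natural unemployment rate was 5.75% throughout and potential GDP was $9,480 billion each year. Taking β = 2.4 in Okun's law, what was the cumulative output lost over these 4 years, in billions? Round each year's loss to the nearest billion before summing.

$2,298 billion

Year 2001: gap = -2.4 × (7.18 - 5.75) = -3.432%, loss ≈ 9480 × 3.432/100 ≈ 325.
Year 2002: gap = -2.4 × (9.96 - 5.75) = -10.104%, loss ≈ 9480 × 10.104/100 ≈ 958.
Year 2003: gap = -2.4 × (7.92 - 5.75) = -5.208%, loss ≈ 9480 × 5.208/100 ≈ 494.
Year 2004: gap = -2.4 × (8.04 - 5.75) = -5.496%, loss ≈ 9480 × 5.496/100 ≈ 521.
Total lost output = 325 + 958 + 494 + 521 = 2298 billion.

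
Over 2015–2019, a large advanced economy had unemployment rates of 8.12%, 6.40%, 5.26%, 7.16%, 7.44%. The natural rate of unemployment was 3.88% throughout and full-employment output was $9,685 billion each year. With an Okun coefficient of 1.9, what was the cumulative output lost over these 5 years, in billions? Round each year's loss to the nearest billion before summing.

Year 2015: gap = -1.9 × (8.12 - 3.88) = -8.056%, loss ≈ 9685 × 8.056/100 ≈ 780.
Year 2016: gap = -1.9 × (6.4 - 3.88) = -4.788%, loss ≈ 9685 × 4.788/100 ≈ 464.
Year 2017: gap = -1.9 × (5.26 - 3.88) = -2.622%, loss ≈ 9685 × 2.622/100 ≈ 254.
Year 2018: gap = -1.9 × (7.16 - 3.88) = -6.232%, loss ≈ 9685 × 6.232/100 ≈ 604.
Year 2019: gap = -1.9 × (7.44 - 3.88) = -6.764%, loss ≈ 9685 × 6.764/100 ≈ 655.
Total lost output = 780 + 464 + 254 + 604 + 655 = 2757 billion.

$2,757 billion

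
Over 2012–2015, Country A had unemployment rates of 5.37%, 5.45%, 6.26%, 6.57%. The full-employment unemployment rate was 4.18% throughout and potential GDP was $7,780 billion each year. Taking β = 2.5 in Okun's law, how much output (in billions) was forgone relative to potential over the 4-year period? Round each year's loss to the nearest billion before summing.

Year 2012: gap = -2.5 × (5.37 - 4.18) = -2.975%, loss ≈ 7780 × 2.975/100 ≈ 231.
Year 2013: gap = -2.5 × (5.45 - 4.18) = -3.175%, loss ≈ 7780 × 3.175/100 ≈ 247.
Year 2014: gap = -2.5 × (6.26 - 4.18) = -5.2%, loss ≈ 7780 × 5.2/100 ≈ 405.
Year 2015: gap = -2.5 × (6.57 - 4.18) = -5.975%, loss ≈ 7780 × 5.975/100 ≈ 465.
Total lost output = 231 + 247 + 405 + 465 = 1348 billion.

$1,348 billion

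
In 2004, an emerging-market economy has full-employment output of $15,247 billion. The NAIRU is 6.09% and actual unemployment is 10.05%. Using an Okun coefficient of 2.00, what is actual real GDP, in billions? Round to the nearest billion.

Unemployment gap = 10.05 - 6.09 = 3.96 points, so the output gap is -2 × 3.96 = -7.92%.
Actual GDP = 15247 × (1 - 7.92/100) = 15247 × 0.9208 ≈ 14039 billion.

$14,039 billion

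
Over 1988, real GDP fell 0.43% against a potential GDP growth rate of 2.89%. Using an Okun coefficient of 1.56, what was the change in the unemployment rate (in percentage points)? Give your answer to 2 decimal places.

Growth-rate Okun's law: g_Y = g_Y* - β × Δu, so Δu = (g_Y* - g_Y)/β.
Δu = (2.89 + 0.43)/1.56 = 3.32/1.56 = 2.13 percentage points.

2.13 percentage points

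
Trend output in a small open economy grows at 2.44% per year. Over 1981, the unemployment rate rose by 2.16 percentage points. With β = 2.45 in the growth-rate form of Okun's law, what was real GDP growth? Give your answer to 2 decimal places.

Growth-rate Okun's law: g_Y = g_Y* - β × Δu.
g_Y = 2.44 - 2.45 × (2.16) = 2.44 - 5.292 = -2.852%, i.e. -2.85% to 2 d.p.

-2.85%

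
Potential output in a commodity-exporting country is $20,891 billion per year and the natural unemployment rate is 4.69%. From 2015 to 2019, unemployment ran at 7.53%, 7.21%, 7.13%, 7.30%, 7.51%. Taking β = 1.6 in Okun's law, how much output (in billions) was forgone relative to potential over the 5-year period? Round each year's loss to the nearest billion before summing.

Year 2015: gap = -1.6 × (7.53 - 4.69) = -4.544%, loss ≈ 20891 × 4.544/100 ≈ 949.
Year 2016: gap = -1.6 × (7.21 - 4.69) = -4.032%, loss ≈ 20891 × 4.032/100 ≈ 842.
Year 2017: gap = -1.6 × (7.13 - 4.69) = -3.904%, loss ≈ 20891 × 3.904/100 ≈ 816.
Year 2018: gap = -1.6 × (7.3 - 4.69) = -4.176%, loss ≈ 20891 × 4.176/100 ≈ 872.
Year 2019: gap = -1.6 × (7.51 - 4.69) = -4.512%, loss ≈ 20891 × 4.512/100 ≈ 943.
Total lost output = 949 + 842 + 816 + 872 + 943 = 4422 billion.

$4,422 billion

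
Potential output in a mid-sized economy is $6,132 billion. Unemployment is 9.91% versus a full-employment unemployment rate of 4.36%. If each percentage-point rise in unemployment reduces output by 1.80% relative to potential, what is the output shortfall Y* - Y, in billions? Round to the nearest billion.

$613 billion

Output gap = -1.80 × (9.91 - 4.36) = -1.8 × 5.55 = -9.99%.
Actual GDP ≈ 6132 × 0.9001 ≈ 5519 billion, so the shortfall is 6132 - 5519 = 613 billion.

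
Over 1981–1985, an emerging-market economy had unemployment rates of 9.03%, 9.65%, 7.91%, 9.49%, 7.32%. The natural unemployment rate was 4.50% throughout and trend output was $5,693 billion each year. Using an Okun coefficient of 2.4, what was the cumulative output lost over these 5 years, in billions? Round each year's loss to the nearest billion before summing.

$2,856 billion

Year 1981: gap = -2.4 × (9.03 - 4.5) = -10.872%, loss ≈ 5693 × 10.872/100 ≈ 619.
Year 1982: gap = -2.4 × (9.65 - 4.5) = -12.36%, loss ≈ 5693 × 12.36/100 ≈ 704.
Year 1983: gap = -2.4 × (7.91 - 4.5) = -8.184%, loss ≈ 5693 × 8.184/100 ≈ 466.
Year 1984: gap = -2.4 × (9.49 - 4.5) = -11.976%, loss ≈ 5693 × 11.976/100 ≈ 682.
Year 1985: gap = -2.4 × (7.32 - 4.5) = -6.768%, loss ≈ 5693 × 6.768/100 ≈ 385.
Total lost output = 619 + 704 + 466 + 682 + 385 = 2856 billion.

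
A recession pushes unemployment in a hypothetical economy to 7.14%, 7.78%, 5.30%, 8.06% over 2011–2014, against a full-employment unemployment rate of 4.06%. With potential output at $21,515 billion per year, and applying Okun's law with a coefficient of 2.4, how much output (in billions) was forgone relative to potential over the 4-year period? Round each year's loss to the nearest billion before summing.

Year 2011: gap = -2.4 × (7.14 - 4.06) = -7.392%, loss ≈ 21515 × 7.392/100 ≈ 1590.
Year 2012: gap = -2.4 × (7.78 - 4.06) = -8.928%, loss ≈ 21515 × 8.928/100 ≈ 1921.
Year 2013: gap = -2.4 × (5.3 - 4.06) = -2.976%, loss ≈ 21515 × 2.976/100 ≈ 640.
Year 2014: gap = -2.4 × (8.06 - 4.06) = -9.6%, loss ≈ 21515 × 9.6/100 ≈ 2065.
Total lost output = 1590 + 1921 + 640 + 2065 = 6216 billion.

$6,216 billion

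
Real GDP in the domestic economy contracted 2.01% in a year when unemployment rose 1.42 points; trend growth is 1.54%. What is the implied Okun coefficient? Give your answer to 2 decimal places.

β ≈ 2.50

Growth form: g_Y = g_Y* - β × Δu, so β = (g_Y* - g_Y)/Δu.
β = (1.54 + 2.01)/1.42 = 3.55/1.42 = 2.50.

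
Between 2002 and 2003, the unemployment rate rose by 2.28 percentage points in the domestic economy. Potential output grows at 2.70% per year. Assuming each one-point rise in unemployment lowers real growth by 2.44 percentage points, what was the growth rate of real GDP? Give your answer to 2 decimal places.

-2.86%

Growth-rate Okun's law: g_Y = g_Y* - β × Δu.
g_Y = 2.70 - 2.44 × (2.28) = 2.7 - 5.5632 = -2.8632%, i.e. -2.86% to 2 d.p.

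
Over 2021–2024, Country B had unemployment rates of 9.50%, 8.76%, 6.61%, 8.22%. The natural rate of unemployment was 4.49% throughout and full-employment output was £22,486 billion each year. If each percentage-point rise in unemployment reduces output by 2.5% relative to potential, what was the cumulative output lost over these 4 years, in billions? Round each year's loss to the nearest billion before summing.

Year 2021: gap = -2.5 × (9.5 - 4.49) = -12.525%, loss ≈ 22486 × 12.525/100 ≈ 2816.
Year 2022: gap = -2.5 × (8.76 - 4.49) = -10.675%, loss ≈ 22486 × 10.675/100 ≈ 2400.
Year 2023: gap = -2.5 × (6.61 - 4.49) = -5.3%, loss ≈ 22486 × 5.3/100 ≈ 1192.
Year 2024: gap = -2.5 × (8.22 - 4.49) = -9.325%, loss ≈ 22486 × 9.325/100 ≈ 2097.
Total lost output = 2816 + 2400 + 1192 + 2097 = 8505 billion.

£8,505 billion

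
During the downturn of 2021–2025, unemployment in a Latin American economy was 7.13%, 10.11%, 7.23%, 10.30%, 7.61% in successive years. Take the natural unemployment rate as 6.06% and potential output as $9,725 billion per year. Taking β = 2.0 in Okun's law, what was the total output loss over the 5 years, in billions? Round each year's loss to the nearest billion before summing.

$2,350 billion

Year 2021: gap = -2.0 × (7.13 - 6.06) = -2.14%, loss ≈ 9725 × 2.14/100 ≈ 208.
Year 2022: gap = -2.0 × (10.11 - 6.06) = -8.1%, loss ≈ 9725 × 8.1/100 ≈ 788.
Year 2023: gap = -2.0 × (7.23 - 6.06) = -2.34%, loss ≈ 9725 × 2.34/100 ≈ 228.
Year 2024: gap = -2.0 × (10.3 - 6.06) = -8.48%, loss ≈ 9725 × 8.48/100 ≈ 825.
Year 2025: gap = -2.0 × (7.61 - 6.06) = -3.1%, loss ≈ 9725 × 3.1/100 ≈ 301.
Total lost output = 208 + 788 + 228 + 825 + 301 = 2350 billion.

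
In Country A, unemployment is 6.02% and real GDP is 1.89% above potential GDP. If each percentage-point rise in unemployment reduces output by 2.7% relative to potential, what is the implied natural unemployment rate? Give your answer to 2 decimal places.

From Okun's law, u - u* = -(output gap)/β = -(1.89)/2.7 = -0.7 points.
So u* = 6.02 + 0.7 = 6.72%.

6.72%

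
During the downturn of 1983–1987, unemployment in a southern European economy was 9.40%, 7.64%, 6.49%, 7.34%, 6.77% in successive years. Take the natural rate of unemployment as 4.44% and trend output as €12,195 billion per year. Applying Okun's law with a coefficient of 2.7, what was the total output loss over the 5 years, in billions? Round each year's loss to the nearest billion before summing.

€5,084 billion

Year 1983: gap = -2.7 × (9.4 - 4.44) = -13.392%, loss ≈ 12195 × 13.392/100 ≈ 1633.
Year 1984: gap = -2.7 × (7.64 - 4.44) = -8.64%, loss ≈ 12195 × 8.64/100 ≈ 1054.
Year 1985: gap = -2.7 × (6.49 - 4.44) = -5.535%, loss ≈ 12195 × 5.535/100 ≈ 675.
Year 1986: gap = -2.7 × (7.34 - 4.44) = -7.83%, loss ≈ 12195 × 7.83/100 ≈ 955.
Year 1987: gap = -2.7 × (6.77 - 4.44) = -6.291%, loss ≈ 12195 × 6.291/100 ≈ 767.
Total lost output = 1633 + 1054 + 675 + 955 + 767 = 5084 billion.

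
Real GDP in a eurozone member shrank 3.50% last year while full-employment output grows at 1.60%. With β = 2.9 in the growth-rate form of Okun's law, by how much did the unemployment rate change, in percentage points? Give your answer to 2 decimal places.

1.76 percentage points

Growth-rate Okun's law: g_Y = g_Y* - β × Δu, so Δu = (g_Y* - g_Y)/β.
Δu = (1.6 + 3.5)/2.9 = 5.1/2.9 = 1.76 percentage points.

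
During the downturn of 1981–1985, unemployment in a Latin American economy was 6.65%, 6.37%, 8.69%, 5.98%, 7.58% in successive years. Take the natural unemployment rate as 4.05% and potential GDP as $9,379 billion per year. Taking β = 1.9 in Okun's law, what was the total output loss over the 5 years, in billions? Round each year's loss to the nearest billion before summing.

$2,676 billion

Year 1981: gap = -1.9 × (6.65 - 4.05) = -4.94%, loss ≈ 9379 × 4.94/100 ≈ 463.
Year 1982: gap = -1.9 × (6.37 - 4.05) = -4.408%, loss ≈ 9379 × 4.408/100 ≈ 413.
Year 1983: gap = -1.9 × (8.69 - 4.05) = -8.816%, loss ≈ 9379 × 8.816/100 ≈ 827.
Year 1984: gap = -1.9 × (5.98 - 4.05) = -3.667%, loss ≈ 9379 × 3.667/100 ≈ 344.
Year 1985: gap = -1.9 × (7.58 - 4.05) = -6.707%, loss ≈ 9379 × 6.707/100 ≈ 629.
Total lost output = 463 + 413 + 827 + 344 + 629 = 2676 billion.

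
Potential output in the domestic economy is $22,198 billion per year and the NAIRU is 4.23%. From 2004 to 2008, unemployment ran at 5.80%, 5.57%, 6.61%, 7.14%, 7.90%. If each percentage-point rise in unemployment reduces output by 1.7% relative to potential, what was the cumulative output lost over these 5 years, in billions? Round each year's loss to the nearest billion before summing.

Year 2004: gap = -1.7 × (5.8 - 4.23) = -2.669%, loss ≈ 22198 × 2.669/100 ≈ 592.
Year 2005: gap = -1.7 × (5.57 - 4.23) = -2.278%, loss ≈ 22198 × 2.278/100 ≈ 506.
Year 2006: gap = -1.7 × (6.61 - 4.23) = -4.046%, loss ≈ 22198 × 4.046/100 ≈ 898.
Year 2007: gap = -1.7 × (7.14 - 4.23) = -4.947%, loss ≈ 22198 × 4.947/100 ≈ 1098.
Year 2008: gap = -1.7 × (7.9 - 4.23) = -6.239%, loss ≈ 22198 × 6.239/100 ≈ 1385.
Total lost output = 592 + 506 + 898 + 1098 + 1385 = 4479 billion.

$4,479 billion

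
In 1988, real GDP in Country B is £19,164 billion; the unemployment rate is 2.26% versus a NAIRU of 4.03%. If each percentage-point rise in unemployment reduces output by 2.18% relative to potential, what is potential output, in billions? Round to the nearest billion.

Unemployment gap = 2.26 - 4.03 = -1.77 points, so output gap = -2.18 × (-1.77) = 3.8586%.
Since Y = Y* × (1 + gap/100), Y* = 19164/1.038586 ≈ 18452 billion.

£18,452 billion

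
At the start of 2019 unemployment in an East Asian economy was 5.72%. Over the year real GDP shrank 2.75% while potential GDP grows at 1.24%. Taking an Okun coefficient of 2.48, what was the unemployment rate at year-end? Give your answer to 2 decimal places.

7.33%

Growth-rate Okun's law: g_Y = g_Y* - β × Δu, so Δu = (g_Y* - g_Y)/β.
Δu = (1.24 + 2.75)/2.48 = 3.99/2.48 = 1.61 percentage points.
Year-end unemployment = 5.72 + 1.61 = 7.33%.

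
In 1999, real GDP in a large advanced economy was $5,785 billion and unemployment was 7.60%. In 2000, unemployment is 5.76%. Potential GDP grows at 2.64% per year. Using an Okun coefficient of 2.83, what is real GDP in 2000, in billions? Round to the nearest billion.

$6,239 billion

Δu = 5.76 - 7.6 = -1.84 points.
Okun's law (growth form): g_Y = g_Y* - β × Δu = 2.64 - 2.83 × (-1.84) = 2.64 + 5.2072 = 7.8472%.
Real GDP in the next year = 5785 × (1 + 7.8472/100) = 5785 × 1.078472 ≈ 6239 billion.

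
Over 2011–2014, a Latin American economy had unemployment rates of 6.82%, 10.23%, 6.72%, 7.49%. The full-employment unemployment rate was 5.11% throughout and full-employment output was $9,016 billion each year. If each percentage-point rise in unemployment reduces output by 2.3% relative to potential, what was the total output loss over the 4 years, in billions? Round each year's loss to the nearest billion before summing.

Year 2011: gap = -2.3 × (6.82 - 5.11) = -3.933%, loss ≈ 9016 × 3.933/100 ≈ 355.
Year 2012: gap = -2.3 × (10.23 - 5.11) = -11.776%, loss ≈ 9016 × 11.776/100 ≈ 1062.
Year 2013: gap = -2.3 × (6.72 - 5.11) = -3.703%, loss ≈ 9016 × 3.703/100 ≈ 334.
Year 2014: gap = -2.3 × (7.49 - 5.11) = -5.474%, loss ≈ 9016 × 5.474/100 ≈ 494.
Total lost output = 355 + 1062 + 334 + 494 = 2245 billion.

$2,245 billion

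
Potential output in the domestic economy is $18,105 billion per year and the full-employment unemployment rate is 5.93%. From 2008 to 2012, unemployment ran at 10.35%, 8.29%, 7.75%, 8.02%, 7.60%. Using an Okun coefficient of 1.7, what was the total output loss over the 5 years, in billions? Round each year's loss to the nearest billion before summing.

$3,803 billion

Year 2008: gap = -1.7 × (10.35 - 5.93) = -7.514%, loss ≈ 18105 × 7.514/100 ≈ 1360.
Year 2009: gap = -1.7 × (8.29 - 5.93) = -4.012%, loss ≈ 18105 × 4.012/100 ≈ 726.
Year 2010: gap = -1.7 × (7.75 - 5.93) = -3.094%, loss ≈ 18105 × 3.094/100 ≈ 560.
Year 2011: gap = -1.7 × (8.02 - 5.93) = -3.553%, loss ≈ 18105 × 3.553/100 ≈ 643.
Year 2012: gap = -1.7 × (7.6 - 5.93) = -2.839%, loss ≈ 18105 × 2.839/100 ≈ 514.
Total lost output = 1360 + 726 + 560 + 643 + 514 = 3803 billion.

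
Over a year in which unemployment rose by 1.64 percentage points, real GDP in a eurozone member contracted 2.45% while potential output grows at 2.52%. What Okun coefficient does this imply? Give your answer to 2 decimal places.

Growth form: g_Y = g_Y* - β × Δu, so β = (g_Y* - g_Y)/Δu.
β = (2.52 + 2.45)/1.64 = 4.97/1.64 = 3.03.

β ≈ 3.03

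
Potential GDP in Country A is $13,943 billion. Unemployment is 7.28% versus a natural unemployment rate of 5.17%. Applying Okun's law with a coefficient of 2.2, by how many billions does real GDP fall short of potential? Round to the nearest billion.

Output gap = -2.2 × (7.28 - 5.17) = -2.2 × 2.11 = -4.642%.
Actual GDP ≈ 13943 × 0.95358 ≈ 13296 billion, so the shortfall is 13943 - 13296 = 647 billion.

$647 billion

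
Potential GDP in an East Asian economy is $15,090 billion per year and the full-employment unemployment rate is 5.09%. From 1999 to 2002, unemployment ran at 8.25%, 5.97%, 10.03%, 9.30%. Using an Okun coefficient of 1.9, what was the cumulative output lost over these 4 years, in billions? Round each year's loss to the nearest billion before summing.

$3,781 billion

Year 1999: gap = -1.9 × (8.25 - 5.09) = -6.004%, loss ≈ 15090 × 6.004/100 ≈ 906.
Year 2000: gap = -1.9 × (5.97 - 5.09) = -1.672%, loss ≈ 15090 × 1.672/100 ≈ 252.
Year 2001: gap = -1.9 × (10.03 - 5.09) = -9.386%, loss ≈ 15090 × 9.386/100 ≈ 1416.
Year 2002: gap = -1.9 × (9.3 - 5.09) = -7.999%, loss ≈ 15090 × 7.999/100 ≈ 1207.
Total lost output = 906 + 252 + 1416 + 1207 = 3781 billion.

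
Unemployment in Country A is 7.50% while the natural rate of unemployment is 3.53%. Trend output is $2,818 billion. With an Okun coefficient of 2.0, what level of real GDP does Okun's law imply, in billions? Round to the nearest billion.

$2,594 billion

Unemployment gap = 7.5 - 3.53 = 3.97 points, so the output gap is -2 × 3.97 = -7.94%.
Actual GDP = 2818 × (1 - 7.94/100) = 2818 × 0.9206 ≈ 2594 billion.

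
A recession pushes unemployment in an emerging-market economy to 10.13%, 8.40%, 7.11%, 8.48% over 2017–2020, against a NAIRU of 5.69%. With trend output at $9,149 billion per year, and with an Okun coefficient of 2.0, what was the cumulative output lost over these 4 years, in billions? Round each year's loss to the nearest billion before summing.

Year 2017: gap = -2.0 × (10.13 - 5.69) = -8.88%, loss ≈ 9149 × 8.88/100 ≈ 812.
Year 2018: gap = -2.0 × (8.4 - 5.69) = -5.42%, loss ≈ 9149 × 5.42/100 ≈ 496.
Year 2019: gap = -2.0 × (7.11 - 5.69) = -2.84%, loss ≈ 9149 × 2.84/100 ≈ 260.
Year 2020: gap = -2.0 × (8.48 - 5.69) = -5.58%, loss ≈ 9149 × 5.58/100 ≈ 511.
Total lost output = 812 + 496 + 260 + 511 = 2079 billion.

$2,079 billion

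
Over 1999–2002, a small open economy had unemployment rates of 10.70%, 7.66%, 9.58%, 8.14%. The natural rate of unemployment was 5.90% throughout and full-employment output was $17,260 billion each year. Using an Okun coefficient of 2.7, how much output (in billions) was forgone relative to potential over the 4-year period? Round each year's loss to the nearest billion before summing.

Year 1999: gap = -2.7 × (10.7 - 5.9) = -12.96%, loss ≈ 17260 × 12.96/100 ≈ 2237.
Year 2000: gap = -2.7 × (7.66 - 5.9) = -4.752%, loss ≈ 17260 × 4.752/100 ≈ 820.
Year 2001: gap = -2.7 × (9.58 - 5.9) = -9.936%, loss ≈ 17260 × 9.936/100 ≈ 1715.
Year 2002: gap = -2.7 × (8.14 - 5.9) = -6.048%, loss ≈ 17260 × 6.048/100 ≈ 1044.
Total lost output = 2237 + 820 + 1715 + 1044 = 5816 billion.

$5,816 billion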